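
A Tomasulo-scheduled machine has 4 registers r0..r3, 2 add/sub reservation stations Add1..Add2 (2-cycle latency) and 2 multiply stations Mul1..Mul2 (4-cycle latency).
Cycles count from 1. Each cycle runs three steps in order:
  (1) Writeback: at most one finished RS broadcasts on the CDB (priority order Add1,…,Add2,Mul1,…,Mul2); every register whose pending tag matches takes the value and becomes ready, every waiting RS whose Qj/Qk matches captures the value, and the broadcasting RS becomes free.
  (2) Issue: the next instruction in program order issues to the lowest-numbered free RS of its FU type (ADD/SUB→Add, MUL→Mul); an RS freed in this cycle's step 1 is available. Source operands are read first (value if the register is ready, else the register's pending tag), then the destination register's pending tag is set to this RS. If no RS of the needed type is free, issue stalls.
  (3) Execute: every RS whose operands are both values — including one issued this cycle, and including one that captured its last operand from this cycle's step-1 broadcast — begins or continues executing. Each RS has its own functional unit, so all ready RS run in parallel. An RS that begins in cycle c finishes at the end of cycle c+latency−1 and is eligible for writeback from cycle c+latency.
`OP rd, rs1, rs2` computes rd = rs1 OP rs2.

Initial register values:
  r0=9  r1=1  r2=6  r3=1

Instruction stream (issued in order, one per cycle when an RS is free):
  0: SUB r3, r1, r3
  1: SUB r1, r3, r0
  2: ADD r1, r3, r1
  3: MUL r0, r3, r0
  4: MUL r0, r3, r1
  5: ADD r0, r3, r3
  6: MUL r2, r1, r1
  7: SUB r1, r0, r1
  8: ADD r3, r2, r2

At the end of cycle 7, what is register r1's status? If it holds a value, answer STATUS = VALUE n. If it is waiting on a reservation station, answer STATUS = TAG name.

STATUS = VALUE -9

c1: issue SUB r3<-Add1 | r0:9,r1:1,r2:6,r3:Add1
c2: issue SUB r1<-Add2 | r0:9,r1:Add2,r2:6,r3:Add1
c3: CDB Add1=0; issue ADD r1<-Add1 | r0:9,r1:Add1,r2:6,r3:0
c4: issue MUL r0<-Mul1 | r0:Mul1,r1:Add1,r2:6,r3:0
c5: CDB Add2=-9; issue MUL r0<-Mul2 | r0:Mul2,r1:Add1,r2:6,r3:0
c6: issue ADD r0<-Add2 | r0:Add2,r1:Add1,r2:6,r3:0
c7: CDB Add1=-9; stall | r0:Add2,r1:-9,r2:6,r3:0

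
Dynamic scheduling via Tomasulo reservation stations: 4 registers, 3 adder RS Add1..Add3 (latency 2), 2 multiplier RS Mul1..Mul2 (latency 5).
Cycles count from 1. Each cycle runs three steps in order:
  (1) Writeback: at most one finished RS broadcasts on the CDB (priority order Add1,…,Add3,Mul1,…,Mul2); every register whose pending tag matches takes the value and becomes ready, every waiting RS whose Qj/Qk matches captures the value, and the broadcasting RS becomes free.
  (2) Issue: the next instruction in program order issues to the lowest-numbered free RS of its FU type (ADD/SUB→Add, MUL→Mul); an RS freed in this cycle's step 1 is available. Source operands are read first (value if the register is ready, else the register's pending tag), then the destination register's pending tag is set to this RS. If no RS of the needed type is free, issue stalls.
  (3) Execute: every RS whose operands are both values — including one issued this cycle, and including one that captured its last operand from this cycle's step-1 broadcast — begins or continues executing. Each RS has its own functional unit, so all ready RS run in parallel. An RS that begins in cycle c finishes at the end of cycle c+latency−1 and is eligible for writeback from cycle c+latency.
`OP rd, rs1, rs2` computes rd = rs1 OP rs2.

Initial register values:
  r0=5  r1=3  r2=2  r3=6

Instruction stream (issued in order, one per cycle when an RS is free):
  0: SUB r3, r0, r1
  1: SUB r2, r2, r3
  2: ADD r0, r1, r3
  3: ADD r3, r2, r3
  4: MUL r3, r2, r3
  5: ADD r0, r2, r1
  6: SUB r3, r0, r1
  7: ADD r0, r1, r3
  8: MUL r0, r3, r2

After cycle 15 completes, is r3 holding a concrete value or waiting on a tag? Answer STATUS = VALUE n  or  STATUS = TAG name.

STATUS = VALUE 0

cycle 1: issue SUB r3<-Add1 // r0:5,r1:3,r2:2,r3:Add1
cycle 2: issue SUB r2<-Add2 // r0:5,r1:3,r2:Add2,r3:Add1
cycle 3: CDB Add1=2; issue ADD r0<-Add1 // r0:Add1,r1:3,r2:Add2,r3:2
cycle 4: issue ADD r3<-Add3 // r0:Add1,r1:3,r2:Add2,r3:Add3
cycle 5: CDB Add1=5; issue MUL r3<-Mul1 // r0:5,r1:3,r2:Add2,r3:Mul1
cycle 6: CDB Add2=0; issue ADD r0<-Add1 // r0:Add1,r1:3,r2:0,r3:Mul1
cycle 7: issue SUB r3<-Add2 // r0:Add1,r1:3,r2:0,r3:Add2
cycle 8: CDB Add1=3; issue ADD r0<-Add1 // r0:Add1,r1:3,r2:0,r3:Add2
cycle 9: CDB Add3=2; issue MUL r0<-Mul2 // r0:Mul2,r1:3,r2:0,r3:Add2
cycle 10: CDB Add2=0 // r0:Mul2,r1:3,r2:0,r3:0
cycle 11: - // r0:Mul2,r1:3,r2:0,r3:0
cycle 12: CDB Add1=3 // r0:Mul2,r1:3,r2:0,r3:0
cycle 13: - // r0:Mul2,r1:3,r2:0,r3:0
cycle 14: CDB Mul1=0 // r0:Mul2,r1:3,r2:0,r3:0
cycle 15: CDB Mul2=0 // r0:0,r1:3,r2:0,r3:0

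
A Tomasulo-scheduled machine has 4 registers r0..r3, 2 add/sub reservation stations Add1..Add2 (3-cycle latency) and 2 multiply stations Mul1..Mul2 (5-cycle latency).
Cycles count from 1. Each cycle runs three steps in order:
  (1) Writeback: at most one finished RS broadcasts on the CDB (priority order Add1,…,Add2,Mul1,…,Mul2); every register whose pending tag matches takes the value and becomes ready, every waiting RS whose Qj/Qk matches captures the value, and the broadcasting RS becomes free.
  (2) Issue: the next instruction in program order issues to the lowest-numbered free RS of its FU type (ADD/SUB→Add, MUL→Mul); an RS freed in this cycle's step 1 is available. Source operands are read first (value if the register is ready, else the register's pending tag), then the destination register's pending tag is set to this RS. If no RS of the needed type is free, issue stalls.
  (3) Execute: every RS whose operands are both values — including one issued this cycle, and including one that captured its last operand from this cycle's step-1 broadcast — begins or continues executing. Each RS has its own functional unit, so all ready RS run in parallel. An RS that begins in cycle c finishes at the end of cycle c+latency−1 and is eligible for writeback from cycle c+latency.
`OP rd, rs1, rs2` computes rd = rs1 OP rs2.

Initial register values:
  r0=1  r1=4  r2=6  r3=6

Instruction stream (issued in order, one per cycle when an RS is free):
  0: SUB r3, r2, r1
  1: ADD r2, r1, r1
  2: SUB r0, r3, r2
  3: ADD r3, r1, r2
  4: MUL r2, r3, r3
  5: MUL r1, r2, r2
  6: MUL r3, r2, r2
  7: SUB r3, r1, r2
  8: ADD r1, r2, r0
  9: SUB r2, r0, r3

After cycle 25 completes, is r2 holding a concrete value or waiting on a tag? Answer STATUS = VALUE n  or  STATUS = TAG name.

STATUS = TAG Add2

c1: issue SUB r3<-Add1 | r0:1,r1:4,r2:6,r3:Add1
c2: issue ADD r2<-Add2 | r0:1,r1:4,r2:Add2,r3:Add1
c3: stall | r0:1,r1:4,r2:Add2,r3:Add1
c4: CDB Add1=2; issue SUB r0<-Add1 | r0:Add1,r1:4,r2:Add2,r3:2
c5: CDB Add2=8; issue ADD r3<-Add2 | r0:Add1,r1:4,r2:8,r3:Add2
c6: issue MUL r2<-Mul1 | r0:Add1,r1:4,r2:Mul1,r3:Add2
c7: issue MUL r1<-Mul2 | r0:Add1,r1:Mul2,r2:Mul1,r3:Add2
c8: CDB Add1=-6; stall | r0:-6,r1:Mul2,r2:Mul1,r3:Add2
c9: CDB Add2=12; stall | r0:-6,r1:Mul2,r2:Mul1,r3:12
c10: stall | r0:-6,r1:Mul2,r2:Mul1,r3:12
c11: stall | r0:-6,r1:Mul2,r2:Mul1,r3:12
c12: stall | r0:-6,r1:Mul2,r2:Mul1,r3:12
c13: stall | r0:-6,r1:Mul2,r2:Mul1,r3:12
c14: CDB Mul1=144; issue MUL r3<-Mul1 | r0:-6,r1:Mul2,r2:144,r3:Mul1
c15: issue SUB r3<-Add1 | r0:-6,r1:Mul2,r2:144,r3:Add1
c16: issue ADD r1<-Add2 | r0:-6,r1:Add2,r2:144,r3:Add1
c17: stall | r0:-6,r1:Add2,r2:144,r3:Add1
c18: stall | r0:-6,r1:Add2,r2:144,r3:Add1
c19: CDB Add2=138; issue SUB r2<-Add2 | r0:-6,r1:138,r2:Add2,r3:Add1
c20: CDB Mul1=20736 | r0:-6,r1:138,r2:Add2,r3:Add1
c21: CDB Mul2=20736 | r0:-6,r1:138,r2:Add2,r3:Add1
c22: - | r0:-6,r1:138,r2:Add2,r3:Add1
c23: - | r0:-6,r1:138,r2:Add2,r3:Add1
c24: CDB Add1=20592 | r0:-6,r1:138,r2:Add2,r3:20592
c25: - | r0:-6,r1:138,r2:Add2,r3:20592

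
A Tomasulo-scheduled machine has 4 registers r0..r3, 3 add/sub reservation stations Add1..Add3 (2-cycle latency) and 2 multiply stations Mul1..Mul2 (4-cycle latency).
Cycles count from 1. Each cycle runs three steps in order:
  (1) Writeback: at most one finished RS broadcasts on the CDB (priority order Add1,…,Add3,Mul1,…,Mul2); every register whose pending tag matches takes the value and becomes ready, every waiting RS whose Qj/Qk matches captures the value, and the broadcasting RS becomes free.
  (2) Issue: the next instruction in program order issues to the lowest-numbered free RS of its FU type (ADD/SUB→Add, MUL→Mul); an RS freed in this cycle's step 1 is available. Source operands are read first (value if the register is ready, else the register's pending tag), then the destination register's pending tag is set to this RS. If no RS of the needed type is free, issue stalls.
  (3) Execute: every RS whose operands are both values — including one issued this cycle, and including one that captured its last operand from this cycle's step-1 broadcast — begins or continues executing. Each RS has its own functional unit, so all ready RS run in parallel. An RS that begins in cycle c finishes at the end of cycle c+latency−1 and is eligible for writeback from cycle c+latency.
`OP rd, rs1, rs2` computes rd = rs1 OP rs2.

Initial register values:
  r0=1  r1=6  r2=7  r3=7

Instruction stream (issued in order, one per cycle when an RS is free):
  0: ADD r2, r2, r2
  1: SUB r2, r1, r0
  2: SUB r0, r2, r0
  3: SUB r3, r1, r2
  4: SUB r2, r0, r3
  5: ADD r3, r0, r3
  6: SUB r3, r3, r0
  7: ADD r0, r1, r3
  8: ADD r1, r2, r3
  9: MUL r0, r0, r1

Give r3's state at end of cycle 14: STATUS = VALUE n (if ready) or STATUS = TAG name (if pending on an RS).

STATUS = VALUE 1

cycle 1: issue ADD r2<-Add1 // r0:1,r1:6,r2:Add1,r3:7
cycle 2: issue SUB r2<-Add2 // r0:1,r1:6,r2:Add2,r3:7
cycle 3: CDB Add1=14; issue SUB r0<-Add1 // r0:Add1,r1:6,r2:Add2,r3:7
cycle 4: CDB Add2=5; issue SUB r3<-Add2 // r0:Add1,r1:6,r2:5,r3:Add2
cycle 5: issue SUB r2<-Add3 // r0:Add1,r1:6,r2:Add3,r3:Add2
cycle 6: CDB Add1=4; issue ADD r3<-Add1 // r0:4,r1:6,r2:Add3,r3:Add1
cycle 7: CDB Add2=1; issue SUB r3<-Add2 // r0:4,r1:6,r2:Add3,r3:Add2
cycle 8: stall // r0:4,r1:6,r2:Add3,r3:Add2
cycle 9: CDB Add1=5; issue ADD r0<-Add1 // r0:Add1,r1:6,r2:Add3,r3:Add2
cycle 10: CDB Add3=3; issue ADD r1<-Add3 // r0:Add1,r1:Add3,r2:3,r3:Add2
cycle 11: CDB Add2=1; issue MUL r0<-Mul1 // r0:Mul1,r1:Add3,r2:3,r3:1
cycle 12: - // r0:Mul1,r1:Add3,r2:3,r3:1
cycle 13: CDB Add1=7 // r0:Mul1,r1:Add3,r2:3,r3:1
cycle 14: CDB Add3=4 // r0:Mul1,r1:4,r2:3,r3:1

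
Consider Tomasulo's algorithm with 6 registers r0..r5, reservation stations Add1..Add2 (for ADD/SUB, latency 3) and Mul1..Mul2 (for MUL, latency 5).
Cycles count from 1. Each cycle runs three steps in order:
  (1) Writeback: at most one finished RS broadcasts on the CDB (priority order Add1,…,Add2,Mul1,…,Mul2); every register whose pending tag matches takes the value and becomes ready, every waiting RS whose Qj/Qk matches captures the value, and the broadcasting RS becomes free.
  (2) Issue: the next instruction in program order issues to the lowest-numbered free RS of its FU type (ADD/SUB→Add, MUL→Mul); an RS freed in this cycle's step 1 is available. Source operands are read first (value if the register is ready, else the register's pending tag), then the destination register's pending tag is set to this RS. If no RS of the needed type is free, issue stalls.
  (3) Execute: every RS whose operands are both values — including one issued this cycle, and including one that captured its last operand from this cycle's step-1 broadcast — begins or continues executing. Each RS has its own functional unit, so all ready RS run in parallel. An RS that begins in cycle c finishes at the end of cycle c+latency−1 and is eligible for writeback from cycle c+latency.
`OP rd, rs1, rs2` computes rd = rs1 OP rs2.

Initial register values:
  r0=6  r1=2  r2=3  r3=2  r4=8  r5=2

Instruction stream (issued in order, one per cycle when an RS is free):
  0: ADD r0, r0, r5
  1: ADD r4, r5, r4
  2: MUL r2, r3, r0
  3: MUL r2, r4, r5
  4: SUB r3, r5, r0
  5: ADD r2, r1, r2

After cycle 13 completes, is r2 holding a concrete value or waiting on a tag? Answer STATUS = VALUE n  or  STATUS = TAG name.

c1: issue ADD r0<-Add1 | r0:Add1,r1:2,r2:3,r3:2,r4:8,r5:2
c2: issue ADD r4<-Add2 | r0:Add1,r1:2,r2:3,r3:2,r4:Add2,r5:2
c3: issue MUL r2<-Mul1 | r0:Add1,r1:2,r2:Mul1,r3:2,r4:Add2,r5:2
c4: CDB Add1=8; issue MUL r2<-Mul2 | r0:8,r1:2,r2:Mul2,r3:2,r4:Add2,r5:2
c5: CDB Add2=10; issue SUB r3<-Add1 | r0:8,r1:2,r2:Mul2,r3:Add1,r4:10,r5:2
c6: issue ADD r2<-Add2 | r0:8,r1:2,r2:Add2,r3:Add1,r4:10,r5:2
c7: - | r0:8,r1:2,r2:Add2,r3:Add1,r4:10,r5:2
c8: CDB Add1=-6 | r0:8,r1:2,r2:Add2,r3:-6,r4:10,r5:2
c9: CDB Mul1=16 | r0:8,r1:2,r2:Add2,r3:-6,r4:10,r5:2
c10: CDB Mul2=20 | r0:8,r1:2,r2:Add2,r3:-6,r4:10,r5:2
c11: - | r0:8,r1:2,r2:Add2,r3:-6,r4:10,r5:2
c12: - | r0:8,r1:2,r2:Add2,r3:-6,r4:10,r5:2
c13: CDB Add2=22 | r0:8,r1:2,r2:22,r3:-6,r4:10,r5:2

STATUS = VALUE 22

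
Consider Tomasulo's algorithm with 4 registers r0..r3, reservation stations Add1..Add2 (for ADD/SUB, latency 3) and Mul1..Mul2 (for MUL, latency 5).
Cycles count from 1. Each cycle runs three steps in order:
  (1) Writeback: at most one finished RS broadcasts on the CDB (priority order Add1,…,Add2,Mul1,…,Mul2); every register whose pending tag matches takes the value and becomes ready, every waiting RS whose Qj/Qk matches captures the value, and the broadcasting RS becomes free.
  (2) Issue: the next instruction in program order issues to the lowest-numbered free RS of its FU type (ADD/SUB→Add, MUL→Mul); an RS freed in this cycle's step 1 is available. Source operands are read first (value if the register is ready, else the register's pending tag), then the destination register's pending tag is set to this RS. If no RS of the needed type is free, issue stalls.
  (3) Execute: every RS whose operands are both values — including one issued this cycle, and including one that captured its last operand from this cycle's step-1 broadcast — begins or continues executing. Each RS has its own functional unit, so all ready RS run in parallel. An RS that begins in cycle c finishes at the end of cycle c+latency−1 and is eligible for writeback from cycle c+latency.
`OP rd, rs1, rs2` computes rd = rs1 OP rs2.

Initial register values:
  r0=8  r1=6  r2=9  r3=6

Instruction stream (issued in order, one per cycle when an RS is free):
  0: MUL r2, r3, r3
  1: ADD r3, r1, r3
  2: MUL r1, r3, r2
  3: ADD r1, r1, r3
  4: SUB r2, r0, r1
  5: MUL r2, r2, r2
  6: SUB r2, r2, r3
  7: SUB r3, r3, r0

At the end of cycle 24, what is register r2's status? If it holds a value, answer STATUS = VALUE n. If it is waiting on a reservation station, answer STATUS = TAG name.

STATUS = TAG Add2

c1: issue MUL r2<-Mul1 | r0:8,r1:6,r2:Mul1,r3:6
c2: issue ADD r3<-Add1 | r0:8,r1:6,r2:Mul1,r3:Add1
c3: issue MUL r1<-Mul2 | r0:8,r1:Mul2,r2:Mul1,r3:Add1
c4: issue ADD r1<-Add2 | r0:8,r1:Add2,r2:Mul1,r3:Add1
c5: CDB Add1=12; issue SUB r2<-Add1 | r0:8,r1:Add2,r2:Add1,r3:12
c6: CDB Mul1=36; issue MUL r2<-Mul1 | r0:8,r1:Add2,r2:Mul1,r3:12
c7: stall | r0:8,r1:Add2,r2:Mul1,r3:12
c8: stall | r0:8,r1:Add2,r2:Mul1,r3:12
c9: stall | r0:8,r1:Add2,r2:Mul1,r3:12
c10: stall | r0:8,r1:Add2,r2:Mul1,r3:12
c11: CDB Mul2=432; stall | r0:8,r1:Add2,r2:Mul1,r3:12
c12: stall | r0:8,r1:Add2,r2:Mul1,r3:12
c13: stall | r0:8,r1:Add2,r2:Mul1,r3:12
c14: CDB Add2=444; issue SUB r2<-Add2 | r0:8,r1:444,r2:Add2,r3:12
c15: stall | r0:8,r1:444,r2:Add2,r3:12
c16: stall | r0:8,r1:444,r2:Add2,r3:12
c17: CDB Add1=-436; issue SUB r3<-Add1 | r0:8,r1:444,r2:Add2,r3:Add1
c18: - | r0:8,r1:444,r2:Add2,r3:Add1
c19: - | r0:8,r1:444,r2:Add2,r3:Add1
c20: CDB Add1=4 | r0:8,r1:444,r2:Add2,r3:4
c21: - | r0:8,r1:444,r2:Add2,r3:4
c22: CDB Mul1=190096 | r0:8,r1:444,r2:Add2,r3:4
c23: - | r0:8,r1:444,r2:Add2,r3:4
c24: - | r0:8,r1:444,r2:Add2,r3:4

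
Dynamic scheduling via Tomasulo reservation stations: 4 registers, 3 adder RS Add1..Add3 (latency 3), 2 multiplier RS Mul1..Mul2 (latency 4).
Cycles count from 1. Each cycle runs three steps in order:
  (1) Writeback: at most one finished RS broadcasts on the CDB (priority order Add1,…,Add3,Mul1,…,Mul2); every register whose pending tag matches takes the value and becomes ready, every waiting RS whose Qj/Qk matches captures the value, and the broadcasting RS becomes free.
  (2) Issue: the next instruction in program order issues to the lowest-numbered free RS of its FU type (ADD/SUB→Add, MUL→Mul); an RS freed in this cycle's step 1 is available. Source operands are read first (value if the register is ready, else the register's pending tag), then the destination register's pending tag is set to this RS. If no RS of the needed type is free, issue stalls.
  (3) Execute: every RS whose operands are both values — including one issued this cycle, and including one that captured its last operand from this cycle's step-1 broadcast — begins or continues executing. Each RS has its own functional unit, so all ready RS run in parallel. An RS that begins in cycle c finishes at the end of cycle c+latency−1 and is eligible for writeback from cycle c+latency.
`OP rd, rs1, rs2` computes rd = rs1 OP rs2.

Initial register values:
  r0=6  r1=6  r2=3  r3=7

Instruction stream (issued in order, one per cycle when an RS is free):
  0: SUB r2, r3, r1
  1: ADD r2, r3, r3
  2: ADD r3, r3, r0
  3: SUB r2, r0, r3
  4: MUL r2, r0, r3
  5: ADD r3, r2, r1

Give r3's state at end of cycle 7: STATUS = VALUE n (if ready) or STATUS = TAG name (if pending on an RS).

c1: issue SUB r2<-Add1 | r0:6,r1:6,r2:Add1,r3:7
c2: issue ADD r2<-Add2 | r0:6,r1:6,r2:Add2,r3:7
c3: issue ADD r3<-Add3 | r0:6,r1:6,r2:Add2,r3:Add3
c4: CDB Add1=1; issue SUB r2<-Add1 | r0:6,r1:6,r2:Add1,r3:Add3
c5: CDB Add2=14; issue MUL r2<-Mul1 | r0:6,r1:6,r2:Mul1,r3:Add3
c6: CDB Add3=13; issue ADD r3<-Add2 | r0:6,r1:6,r2:Mul1,r3:Add2
c7: - | r0:6,r1:6,r2:Mul1,r3:Add2

STATUS = TAG Add2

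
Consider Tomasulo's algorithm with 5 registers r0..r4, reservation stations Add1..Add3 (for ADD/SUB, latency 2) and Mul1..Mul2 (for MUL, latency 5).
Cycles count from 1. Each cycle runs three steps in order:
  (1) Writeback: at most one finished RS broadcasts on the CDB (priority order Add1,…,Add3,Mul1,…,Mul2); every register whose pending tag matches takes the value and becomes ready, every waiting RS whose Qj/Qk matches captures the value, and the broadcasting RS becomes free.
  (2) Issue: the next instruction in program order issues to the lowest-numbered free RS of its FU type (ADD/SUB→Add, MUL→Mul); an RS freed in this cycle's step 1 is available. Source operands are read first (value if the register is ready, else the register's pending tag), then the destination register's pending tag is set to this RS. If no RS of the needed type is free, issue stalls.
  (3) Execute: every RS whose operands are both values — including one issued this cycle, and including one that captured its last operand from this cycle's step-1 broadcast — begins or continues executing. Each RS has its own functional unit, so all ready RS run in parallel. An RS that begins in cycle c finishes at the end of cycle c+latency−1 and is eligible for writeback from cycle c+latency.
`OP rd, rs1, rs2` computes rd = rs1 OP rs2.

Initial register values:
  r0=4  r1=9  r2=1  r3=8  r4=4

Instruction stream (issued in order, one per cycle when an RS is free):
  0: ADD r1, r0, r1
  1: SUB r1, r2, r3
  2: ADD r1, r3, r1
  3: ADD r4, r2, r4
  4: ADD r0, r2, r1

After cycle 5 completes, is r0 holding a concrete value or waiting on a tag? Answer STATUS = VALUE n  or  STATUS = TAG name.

STATUS = TAG Add3

  c1: issue ADD r1<-Add1  regs: r0:4,r1:Add1,r2:1,r3:8,r4:4
  c2: issue SUB r1<-Add2  regs: r0:4,r1:Add2,r2:1,r3:8,r4:4
  c3: CDB Add1=13; issue ADD r1<-Add1  regs: r0:4,r1:Add1,r2:1,r3:8,r4:4
  c4: CDB Add2=-7; issue ADD r4<-Add2  regs: r0:4,r1:Add1,r2:1,r3:8,r4:Add2
  c5: issue ADD r0<-Add3  regs: r0:Add3,r1:Add1,r2:1,r3:8,r4:Add2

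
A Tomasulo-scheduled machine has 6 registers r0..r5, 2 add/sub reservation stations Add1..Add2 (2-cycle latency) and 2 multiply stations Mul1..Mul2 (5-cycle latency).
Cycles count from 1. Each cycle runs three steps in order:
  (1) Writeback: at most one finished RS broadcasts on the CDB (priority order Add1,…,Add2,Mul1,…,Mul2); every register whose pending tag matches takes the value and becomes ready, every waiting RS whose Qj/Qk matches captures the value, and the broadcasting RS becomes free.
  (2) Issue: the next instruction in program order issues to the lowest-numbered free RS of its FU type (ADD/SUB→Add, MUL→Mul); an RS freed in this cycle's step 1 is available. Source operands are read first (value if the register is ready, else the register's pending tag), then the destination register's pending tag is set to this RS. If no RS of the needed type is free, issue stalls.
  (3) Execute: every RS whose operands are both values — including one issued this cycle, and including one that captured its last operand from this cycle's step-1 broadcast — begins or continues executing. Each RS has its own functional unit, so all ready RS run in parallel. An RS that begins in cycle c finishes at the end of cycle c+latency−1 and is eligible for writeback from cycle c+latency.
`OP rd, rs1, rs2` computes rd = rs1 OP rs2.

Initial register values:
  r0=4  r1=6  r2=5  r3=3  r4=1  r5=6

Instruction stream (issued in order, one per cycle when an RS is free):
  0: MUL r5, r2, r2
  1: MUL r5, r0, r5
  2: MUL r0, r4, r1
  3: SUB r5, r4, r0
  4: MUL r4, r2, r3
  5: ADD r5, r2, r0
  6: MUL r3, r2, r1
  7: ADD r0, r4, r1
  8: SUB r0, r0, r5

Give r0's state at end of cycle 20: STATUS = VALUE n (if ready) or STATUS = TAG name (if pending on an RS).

STATUS = VALUE 10

  c1: issue MUL r5<-Mul1  regs: r0:4,r1:6,r2:5,r3:3,r4:1,r5:Mul1
  c2: issue MUL r5<-Mul2  regs: r0:4,r1:6,r2:5,r3:3,r4:1,r5:Mul2
  c3: stall  regs: r0:4,r1:6,r2:5,r3:3,r4:1,r5:Mul2
  c4: stall  regs: r0:4,r1:6,r2:5,r3:3,r4:1,r5:Mul2
  c5: stall  regs: r0:4,r1:6,r2:5,r3:3,r4:1,r5:Mul2
  c6: CDB Mul1=25; issue MUL r0<-Mul1  regs: r0:Mul1,r1:6,r2:5,r3:3,r4:1,r5:Mul2
  c7: issue SUB r5<-Add1  regs: r0:Mul1,r1:6,r2:5,r3:3,r4:1,r5:Add1
  c8: stall  regs: r0:Mul1,r1:6,r2:5,r3:3,r4:1,r5:Add1
  c9: stall  regs: r0:Mul1,r1:6,r2:5,r3:3,r4:1,r5:Add1
  c10: stall  regs: r0:Mul1,r1:6,r2:5,r3:3,r4:1,r5:Add1
  c11: CDB Mul1=6; issue MUL r4<-Mul1  regs: r0:6,r1:6,r2:5,r3:3,r4:Mul1,r5:Add1
  c12: CDB Mul2=100; issue ADD r5<-Add2  regs: r0:6,r1:6,r2:5,r3:3,r4:Mul1,r5:Add2
  c13: CDB Add1=-5; issue MUL r3<-Mul2  regs: r0:6,r1:6,r2:5,r3:Mul2,r4:Mul1,r5:Add2
  c14: CDB Add2=11; issue ADD r0<-Add1  regs: r0:Add1,r1:6,r2:5,r3:Mul2,r4:Mul1,r5:11
  c15: issue SUB r0<-Add2  regs: r0:Add2,r1:6,r2:5,r3:Mul2,r4:Mul1,r5:11
  c16: CDB Mul1=15  regs: r0:Add2,r1:6,r2:5,r3:Mul2,r4:15,r5:11
  c17: -  regs: r0:Add2,r1:6,r2:5,r3:Mul2,r4:15,r5:11
  c18: CDB Add1=21  regs: r0:Add2,r1:6,r2:5,r3:Mul2,r4:15,r5:11
  c19: CDB Mul2=30  regs: r0:Add2,r1:6,r2:5,r3:30,r4:15,r5:11
  c20: CDB Add2=10  regs: r0:10,r1:6,r2:5,r3:30,r4:15,r5:11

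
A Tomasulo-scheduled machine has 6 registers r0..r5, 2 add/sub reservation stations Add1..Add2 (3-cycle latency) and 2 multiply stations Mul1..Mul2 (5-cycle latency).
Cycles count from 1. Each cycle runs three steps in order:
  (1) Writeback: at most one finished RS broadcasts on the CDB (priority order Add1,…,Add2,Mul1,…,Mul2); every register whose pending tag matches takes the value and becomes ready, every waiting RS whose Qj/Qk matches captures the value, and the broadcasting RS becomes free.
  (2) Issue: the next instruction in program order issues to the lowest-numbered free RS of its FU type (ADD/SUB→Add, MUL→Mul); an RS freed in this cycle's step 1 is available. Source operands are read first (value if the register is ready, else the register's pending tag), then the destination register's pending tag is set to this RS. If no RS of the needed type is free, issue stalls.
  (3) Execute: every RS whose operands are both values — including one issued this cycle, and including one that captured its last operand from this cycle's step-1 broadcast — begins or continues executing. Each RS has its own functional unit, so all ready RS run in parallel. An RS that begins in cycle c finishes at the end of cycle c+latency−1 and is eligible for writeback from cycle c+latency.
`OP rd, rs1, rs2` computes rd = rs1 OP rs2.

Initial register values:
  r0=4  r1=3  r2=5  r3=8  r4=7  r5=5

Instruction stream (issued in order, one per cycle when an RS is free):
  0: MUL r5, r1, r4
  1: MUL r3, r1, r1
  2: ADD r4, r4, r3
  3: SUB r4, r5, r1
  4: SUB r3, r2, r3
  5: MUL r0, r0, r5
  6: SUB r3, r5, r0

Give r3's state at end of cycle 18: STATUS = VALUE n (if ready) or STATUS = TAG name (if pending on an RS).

cycle 1: issue MUL r5<-Mul1 // r0:4,r1:3,r2:5,r3:8,r4:7,r5:Mul1
cycle 2: issue MUL r3<-Mul2 // r0:4,r1:3,r2:5,r3:Mul2,r4:7,r5:Mul1
cycle 3: issue ADD r4<-Add1 // r0:4,r1:3,r2:5,r3:Mul2,r4:Add1,r5:Mul1
cycle 4: issue SUB r4<-Add2 // r0:4,r1:3,r2:5,r3:Mul2,r4:Add2,r5:Mul1
cycle 5: stall // r0:4,r1:3,r2:5,r3:Mul2,r4:Add2,r5:Mul1
cycle 6: CDB Mul1=21; stall // r0:4,r1:3,r2:5,r3:Mul2,r4:Add2,r5:21
cycle 7: CDB Mul2=9; stall // r0:4,r1:3,r2:5,r3:9,r4:Add2,r5:21
cycle 8: stall // r0:4,r1:3,r2:5,r3:9,r4:Add2,r5:21
cycle 9: CDB Add2=18; issue SUB r3<-Add2 // r0:4,r1:3,r2:5,r3:Add2,r4:18,r5:21
cycle 10: CDB Add1=16; issue MUL r0<-Mul1 // r0:Mul1,r1:3,r2:5,r3:Add2,r4:18,r5:21
cycle 11: issue SUB r3<-Add1 // r0:Mul1,r1:3,r2:5,r3:Add1,r4:18,r5:21
cycle 12: CDB Add2=-4 // r0:Mul1,r1:3,r2:5,r3:Add1,r4:18,r5:21
cycle 13: - // r0:Mul1,r1:3,r2:5,r3:Add1,r4:18,r5:21
cycle 14: - // r0:Mul1,r1:3,r2:5,r3:Add1,r4:18,r5:21
cycle 15: CDB Mul1=84 // r0:84,r1:3,r2:5,r3:Add1,r4:18,r5:21
cycle 16: - // r0:84,r1:3,r2:5,r3:Add1,r4:18,r5:21
cycle 17: - // r0:84,r1:3,r2:5,r3:Add1,r4:18,r5:21
cycle 18: CDB Add1=-63 // r0:84,r1:3,r2:5,r3:-63,r4:18,r5:21

STATUS = VALUE -63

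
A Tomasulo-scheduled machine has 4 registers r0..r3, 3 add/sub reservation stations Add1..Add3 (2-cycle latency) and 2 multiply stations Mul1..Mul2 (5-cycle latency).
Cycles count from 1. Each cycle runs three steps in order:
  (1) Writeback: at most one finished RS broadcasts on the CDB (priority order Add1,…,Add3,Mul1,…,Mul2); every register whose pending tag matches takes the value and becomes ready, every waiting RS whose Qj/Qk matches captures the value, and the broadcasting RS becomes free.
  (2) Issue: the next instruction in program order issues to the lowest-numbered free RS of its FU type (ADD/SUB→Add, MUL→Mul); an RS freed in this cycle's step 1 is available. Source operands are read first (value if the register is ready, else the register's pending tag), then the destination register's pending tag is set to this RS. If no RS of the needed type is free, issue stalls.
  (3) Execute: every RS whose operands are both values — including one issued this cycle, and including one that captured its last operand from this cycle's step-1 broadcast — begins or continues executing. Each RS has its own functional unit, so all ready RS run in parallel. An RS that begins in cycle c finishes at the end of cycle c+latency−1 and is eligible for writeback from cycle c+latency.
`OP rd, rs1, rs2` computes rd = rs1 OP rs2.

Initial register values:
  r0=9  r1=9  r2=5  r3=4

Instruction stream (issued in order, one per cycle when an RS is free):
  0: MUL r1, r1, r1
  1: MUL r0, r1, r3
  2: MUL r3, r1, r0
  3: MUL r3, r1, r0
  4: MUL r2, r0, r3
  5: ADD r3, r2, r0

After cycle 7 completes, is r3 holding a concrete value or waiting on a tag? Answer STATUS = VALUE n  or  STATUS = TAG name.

c1: issue MUL r1<-Mul1 | r0:9,r1:Mul1,r2:5,r3:4
c2: issue MUL r0<-Mul2 | r0:Mul2,r1:Mul1,r2:5,r3:4
c3: stall | r0:Mul2,r1:Mul1,r2:5,r3:4
c4: stall | r0:Mul2,r1:Mul1,r2:5,r3:4
c5: stall | r0:Mul2,r1:Mul1,r2:5,r3:4
c6: CDB Mul1=81; issue MUL r3<-Mul1 | r0:Mul2,r1:81,r2:5,r3:Mul1
c7: stall | r0:Mul2,r1:81,r2:5,r3:Mul1

STATUS = TAG Mul1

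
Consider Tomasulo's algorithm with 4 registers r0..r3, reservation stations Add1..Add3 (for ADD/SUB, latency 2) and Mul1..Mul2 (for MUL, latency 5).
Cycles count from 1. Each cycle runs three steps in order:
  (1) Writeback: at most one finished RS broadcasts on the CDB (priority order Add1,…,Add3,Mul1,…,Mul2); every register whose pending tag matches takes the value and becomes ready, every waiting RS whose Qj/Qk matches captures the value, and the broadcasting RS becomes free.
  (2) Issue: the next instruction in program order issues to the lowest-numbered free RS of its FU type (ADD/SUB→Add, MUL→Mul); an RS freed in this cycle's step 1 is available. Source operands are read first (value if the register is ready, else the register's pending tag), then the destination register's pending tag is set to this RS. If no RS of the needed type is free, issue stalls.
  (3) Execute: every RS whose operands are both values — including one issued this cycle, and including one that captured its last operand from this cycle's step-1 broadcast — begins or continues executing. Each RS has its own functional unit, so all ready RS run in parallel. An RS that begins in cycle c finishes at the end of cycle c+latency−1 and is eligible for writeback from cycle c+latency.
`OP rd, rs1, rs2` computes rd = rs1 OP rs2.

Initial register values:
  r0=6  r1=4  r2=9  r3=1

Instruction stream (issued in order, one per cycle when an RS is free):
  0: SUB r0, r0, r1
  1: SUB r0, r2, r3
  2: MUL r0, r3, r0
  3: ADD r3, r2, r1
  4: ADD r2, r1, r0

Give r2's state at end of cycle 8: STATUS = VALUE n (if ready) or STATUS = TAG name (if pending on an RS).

  c1: issue SUB r0<-Add1  regs: r0:Add1,r1:4,r2:9,r3:1
  c2: issue SUB r0<-Add2  regs: r0:Add2,r1:4,r2:9,r3:1
  c3: CDB Add1=2; issue MUL r0<-Mul1  regs: r0:Mul1,r1:4,r2:9,r3:1
  c4: CDB Add2=8; issue ADD r3<-Add1  regs: r0:Mul1,r1:4,r2:9,r3:Add1
  c5: issue ADD r2<-Add2  regs: r0:Mul1,r1:4,r2:Add2,r3:Add1
  c6: CDB Add1=13  regs: r0:Mul1,r1:4,r2:Add2,r3:13
  c7: -  regs: r0:Mul1,r1:4,r2:Add2,r3:13
  c8: -  regs: r0:Mul1,r1:4,r2:Add2,r3:13

STATUS = TAG Add2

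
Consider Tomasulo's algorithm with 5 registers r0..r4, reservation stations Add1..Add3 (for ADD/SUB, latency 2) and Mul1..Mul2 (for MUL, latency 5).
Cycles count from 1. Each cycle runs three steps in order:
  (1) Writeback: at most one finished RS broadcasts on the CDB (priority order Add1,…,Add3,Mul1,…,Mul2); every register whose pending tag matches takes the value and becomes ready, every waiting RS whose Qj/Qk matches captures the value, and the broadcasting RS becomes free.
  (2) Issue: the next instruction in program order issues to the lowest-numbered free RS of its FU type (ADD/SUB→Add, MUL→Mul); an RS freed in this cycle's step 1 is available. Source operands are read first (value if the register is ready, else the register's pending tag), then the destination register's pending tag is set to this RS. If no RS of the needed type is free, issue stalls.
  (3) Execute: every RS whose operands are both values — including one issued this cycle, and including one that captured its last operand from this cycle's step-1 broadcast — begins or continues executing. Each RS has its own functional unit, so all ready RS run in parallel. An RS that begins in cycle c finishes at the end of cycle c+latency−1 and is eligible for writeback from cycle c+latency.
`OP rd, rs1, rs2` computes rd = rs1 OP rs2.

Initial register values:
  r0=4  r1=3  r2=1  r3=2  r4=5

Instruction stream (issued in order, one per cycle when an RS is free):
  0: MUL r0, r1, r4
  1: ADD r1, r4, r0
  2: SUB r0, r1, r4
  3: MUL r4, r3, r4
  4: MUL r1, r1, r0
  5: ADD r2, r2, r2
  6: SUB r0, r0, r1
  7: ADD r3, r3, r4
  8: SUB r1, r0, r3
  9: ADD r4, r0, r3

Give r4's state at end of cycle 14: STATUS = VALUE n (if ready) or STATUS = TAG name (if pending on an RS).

STATUS = TAG Add3

  c1: issue MUL r0<-Mul1  regs: r0:Mul1,r1:3,r2:1,r3:2,r4:5
  c2: issue ADD r1<-Add1  regs: r0:Mul1,r1:Add1,r2:1,r3:2,r4:5
  c3: issue SUB r0<-Add2  regs: r0:Add2,r1:Add1,r2:1,r3:2,r4:5
  c4: issue MUL r4<-Mul2  regs: r0:Add2,r1:Add1,r2:1,r3:2,r4:Mul2
  c5: stall  regs: r0:Add2,r1:Add1,r2:1,r3:2,r4:Mul2
  c6: CDB Mul1=15; issue MUL r1<-Mul1  regs: r0:Add2,r1:Mul1,r2:1,r3:2,r4:Mul2
  c7: issue ADD r2<-Add3  regs: r0:Add2,r1:Mul1,r2:Add3,r3:2,r4:Mul2
  c8: CDB Add1=20; issue SUB r0<-Add1  regs: r0:Add1,r1:Mul1,r2:Add3,r3:2,r4:Mul2
  c9: CDB Add3=2; issue ADD r3<-Add3  regs: r0:Add1,r1:Mul1,r2:2,r3:Add3,r4:Mul2
  c10: CDB Add2=15; issue SUB r1<-Add2  regs: r0:Add1,r1:Add2,r2:2,r3:Add3,r4:Mul2
  c11: CDB Mul2=10; stall  regs: r0:Add1,r1:Add2,r2:2,r3:Add3,r4:10
  c12: stall  regs: r0:Add1,r1:Add2,r2:2,r3:Add3,r4:10
  c13: CDB Add3=12; issue ADD r4<-Add3  regs: r0:Add1,r1:Add2,r2:2,r3:12,r4:Add3
  c14: -  regs: r0:Add1,r1:Add2,r2:2,r3:12,r4:Add3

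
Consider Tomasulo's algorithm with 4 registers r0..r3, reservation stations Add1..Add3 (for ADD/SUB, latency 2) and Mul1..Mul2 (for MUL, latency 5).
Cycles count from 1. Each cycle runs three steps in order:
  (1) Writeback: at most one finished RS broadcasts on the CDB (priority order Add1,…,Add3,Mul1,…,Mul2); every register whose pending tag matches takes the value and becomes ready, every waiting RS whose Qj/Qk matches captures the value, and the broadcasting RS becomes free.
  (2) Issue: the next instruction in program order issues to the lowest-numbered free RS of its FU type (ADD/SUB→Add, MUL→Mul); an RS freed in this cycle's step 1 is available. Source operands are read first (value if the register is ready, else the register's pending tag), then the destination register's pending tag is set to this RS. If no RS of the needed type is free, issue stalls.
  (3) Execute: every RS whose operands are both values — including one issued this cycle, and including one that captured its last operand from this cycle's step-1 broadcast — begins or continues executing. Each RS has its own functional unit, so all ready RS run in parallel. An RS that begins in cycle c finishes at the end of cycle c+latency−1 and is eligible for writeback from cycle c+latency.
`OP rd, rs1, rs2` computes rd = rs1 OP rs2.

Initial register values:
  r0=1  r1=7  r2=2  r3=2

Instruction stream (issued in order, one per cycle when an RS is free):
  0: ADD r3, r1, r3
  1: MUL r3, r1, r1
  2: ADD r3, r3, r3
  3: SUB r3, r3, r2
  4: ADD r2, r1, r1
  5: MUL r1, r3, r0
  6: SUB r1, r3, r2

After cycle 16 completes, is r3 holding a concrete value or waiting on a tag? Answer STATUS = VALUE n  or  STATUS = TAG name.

STATUS = VALUE 96

c1: issue ADD r3<-Add1 | r0:1,r1:7,r2:2,r3:Add1
c2: issue MUL r3<-Mul1 | r0:1,r1:7,r2:2,r3:Mul1
c3: CDB Add1=9; issue ADD r3<-Add1 | r0:1,r1:7,r2:2,r3:Add1
c4: issue SUB r3<-Add2 | r0:1,r1:7,r2:2,r3:Add2
c5: issue ADD r2<-Add3 | r0:1,r1:7,r2:Add3,r3:Add2
c6: issue MUL r1<-Mul2 | r0:1,r1:Mul2,r2:Add3,r3:Add2
c7: CDB Add3=14; issue SUB r1<-Add3 | r0:1,r1:Add3,r2:14,r3:Add2
c8: CDB Mul1=49 | r0:1,r1:Add3,r2:14,r3:Add2
c9: - | r0:1,r1:Add3,r2:14,r3:Add2
c10: CDB Add1=98 | r0:1,r1:Add3,r2:14,r3:Add2
c11: - | r0:1,r1:Add3,r2:14,r3:Add2
c12: CDB Add2=96 | r0:1,r1:Add3,r2:14,r3:96
c13: - | r0:1,r1:Add3,r2:14,r3:96
c14: CDB Add3=82 | r0:1,r1:82,r2:14,r3:96
c15: - | r0:1,r1:82,r2:14,r3:96
c16: - | r0:1,r1:82,r2:14,r3:96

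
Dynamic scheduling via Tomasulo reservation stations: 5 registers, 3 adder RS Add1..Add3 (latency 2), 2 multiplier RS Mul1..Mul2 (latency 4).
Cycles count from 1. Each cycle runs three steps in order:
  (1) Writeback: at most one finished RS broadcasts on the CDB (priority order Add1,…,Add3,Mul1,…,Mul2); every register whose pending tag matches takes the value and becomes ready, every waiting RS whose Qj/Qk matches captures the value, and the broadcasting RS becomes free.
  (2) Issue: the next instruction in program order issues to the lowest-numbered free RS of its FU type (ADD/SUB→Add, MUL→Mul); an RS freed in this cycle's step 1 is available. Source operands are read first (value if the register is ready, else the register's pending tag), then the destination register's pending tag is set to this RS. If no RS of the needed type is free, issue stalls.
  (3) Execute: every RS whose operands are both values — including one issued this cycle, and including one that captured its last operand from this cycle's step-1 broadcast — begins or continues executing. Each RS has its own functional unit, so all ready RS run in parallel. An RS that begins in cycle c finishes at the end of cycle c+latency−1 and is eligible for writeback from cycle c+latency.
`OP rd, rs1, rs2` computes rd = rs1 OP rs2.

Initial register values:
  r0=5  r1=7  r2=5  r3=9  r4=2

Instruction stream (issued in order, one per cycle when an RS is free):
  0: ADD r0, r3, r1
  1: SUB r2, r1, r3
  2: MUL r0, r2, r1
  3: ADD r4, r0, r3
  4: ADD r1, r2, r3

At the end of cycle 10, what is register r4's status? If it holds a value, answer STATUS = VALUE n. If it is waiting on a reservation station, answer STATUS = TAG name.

cycle 1: issue ADD r0<-Add1 // r0:Add1,r1:7,r2:5,r3:9,r4:2
cycle 2: issue SUB r2<-Add2 // r0:Add1,r1:7,r2:Add2,r3:9,r4:2
cycle 3: CDB Add1=16; issue MUL r0<-Mul1 // r0:Mul1,r1:7,r2:Add2,r3:9,r4:2
cycle 4: CDB Add2=-2; issue ADD r4<-Add1 // r0:Mul1,r1:7,r2:-2,r3:9,r4:Add1
cycle 5: issue ADD r1<-Add2 // r0:Mul1,r1:Add2,r2:-2,r3:9,r4:Add1
cycle 6: - // r0:Mul1,r1:Add2,r2:-2,r3:9,r4:Add1
cycle 7: CDB Add2=7 // r0:Mul1,r1:7,r2:-2,r3:9,r4:Add1
cycle 8: CDB Mul1=-14 // r0:-14,r1:7,r2:-2,r3:9,r4:Add1
cycle 9: - // r0:-14,r1:7,r2:-2,r3:9,r4:Add1
cycle 10: CDB Add1=-5 // r0:-14,r1:7,r2:-2,r3:9,r4:-5

STATUS = VALUE -5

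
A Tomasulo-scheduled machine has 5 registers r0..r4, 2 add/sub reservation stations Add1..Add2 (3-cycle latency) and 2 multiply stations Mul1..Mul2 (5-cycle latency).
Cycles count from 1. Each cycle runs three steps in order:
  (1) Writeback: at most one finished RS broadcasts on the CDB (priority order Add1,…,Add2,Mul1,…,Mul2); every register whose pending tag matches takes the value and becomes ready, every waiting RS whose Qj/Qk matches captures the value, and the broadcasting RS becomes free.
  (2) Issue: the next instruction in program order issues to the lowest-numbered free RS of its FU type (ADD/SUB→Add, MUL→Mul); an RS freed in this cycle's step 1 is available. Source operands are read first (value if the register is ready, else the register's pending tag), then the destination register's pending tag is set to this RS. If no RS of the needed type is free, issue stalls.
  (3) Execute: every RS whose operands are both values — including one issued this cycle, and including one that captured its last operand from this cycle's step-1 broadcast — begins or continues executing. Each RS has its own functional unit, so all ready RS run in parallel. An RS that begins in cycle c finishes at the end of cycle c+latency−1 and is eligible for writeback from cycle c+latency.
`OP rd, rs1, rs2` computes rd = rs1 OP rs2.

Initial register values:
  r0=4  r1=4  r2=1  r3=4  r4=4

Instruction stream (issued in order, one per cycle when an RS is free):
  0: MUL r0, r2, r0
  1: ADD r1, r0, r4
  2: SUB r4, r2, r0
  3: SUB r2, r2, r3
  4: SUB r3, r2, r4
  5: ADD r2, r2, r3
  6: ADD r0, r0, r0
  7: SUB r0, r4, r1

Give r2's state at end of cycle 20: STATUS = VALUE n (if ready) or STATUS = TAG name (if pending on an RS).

cycle 1: issue MUL r0<-Mul1 // r0:Mul1,r1:4,r2:1,r3:4,r4:4
cycle 2: issue ADD r1<-Add1 // r0:Mul1,r1:Add1,r2:1,r3:4,r4:4
cycle 3: issue SUB r4<-Add2 // r0:Mul1,r1:Add1,r2:1,r3:4,r4:Add2
cycle 4: stall // r0:Mul1,r1:Add1,r2:1,r3:4,r4:Add2
cycle 5: stall // r0:Mul1,r1:Add1,r2:1,r3:4,r4:Add2
cycle 6: CDB Mul1=4; stall // r0:4,r1:Add1,r2:1,r3:4,r4:Add2
cycle 7: stall // r0:4,r1:Add1,r2:1,r3:4,r4:Add2
cycle 8: stall // r0:4,r1:Add1,r2:1,r3:4,r4:Add2
cycle 9: CDB Add1=8; issue SUB r2<-Add1 // r0:4,r1:8,r2:Add1,r3:4,r4:Add2
cycle 10: CDB Add2=-3; issue SUB r3<-Add2 // r0:4,r1:8,r2:Add1,r3:Add2,r4:-3
cycle 11: stall // r0:4,r1:8,r2:Add1,r3:Add2,r4:-3
cycle 12: CDB Add1=-3; issue ADD r2<-Add1 // r0:4,r1:8,r2:Add1,r3:Add2,r4:-3
cycle 13: stall // r0:4,r1:8,r2:Add1,r3:Add2,r4:-3
cycle 14: stall // r0:4,r1:8,r2:Add1,r3:Add2,r4:-3
cycle 15: CDB Add2=0; issue ADD r0<-Add2 // r0:Add2,r1:8,r2:Add1,r3:0,r4:-3
cycle 16: stall // r0:Add2,r1:8,r2:Add1,r3:0,r4:-3
cycle 17: stall // r0:Add2,r1:8,r2:Add1,r3:0,r4:-3
cycle 18: CDB Add1=-3; issue SUB r0<-Add1 // r0:Add1,r1:8,r2:-3,r3:0,r4:-3
cycle 19: CDB Add2=8 // r0:Add1,r1:8,r2:-3,r3:0,r4:-3
cycle 20: - // r0:Add1,r1:8,r2:-3,r3:0,r4:-3

STATUS = VALUE -3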